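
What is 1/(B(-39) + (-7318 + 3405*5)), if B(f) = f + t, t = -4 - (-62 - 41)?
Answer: 1/9767 ≈ 0.00010239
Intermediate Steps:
t = 99 (t = -4 - 1*(-103) = -4 + 103 = 99)
B(f) = 99 + f (B(f) = f + 99 = 99 + f)
1/(B(-39) + (-7318 + 3405*5)) = 1/((99 - 39) + (-7318 + 3405*5)) = 1/(60 + (-7318 + 17025)) = 1/(60 + 9707) = 1/9767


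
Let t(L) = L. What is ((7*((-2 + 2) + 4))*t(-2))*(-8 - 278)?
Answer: 16016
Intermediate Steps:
((7*((-2 + 2) + 4))*t(-2))*(-8 - 278) = ((7*((-2 + 2) + 4))*(-2))*(-8 - 278) = ((7*(0 + 4))*(-2))*(-286) = ((7*4)*(-2))*(-286) = (28*(-2))*(-286) = -56*(-286) = 16016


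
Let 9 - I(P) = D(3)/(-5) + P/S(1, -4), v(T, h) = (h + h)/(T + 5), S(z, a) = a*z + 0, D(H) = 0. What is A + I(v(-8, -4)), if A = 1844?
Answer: 5561/3 ≈ 1853.7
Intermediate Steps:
S(z, a) = a*z
v(T, h) = 2*h/(5 + T) (v(T, h) = (2*h)/(5 + T) = 2*h/(5 + T))
I(P) = 9 + P/4 (I(P) = 9 - (0/(-5) + P/((-4*1))) = 9 - (0*(-1/5) + P/(-4)) = 9 - (0 + P*(-1/4)) = 9 - (0 - P/4) = 9 - (-1)*P/4 = 9 + P/4)
A + I(v(-8, -4)) = 1844 + (9 + (2*(-4)/(5 - 8))/4) = 1844 + (9 + (2*(-4)/(-3))/4) = 1844 + (9 + (2*(-4)*(-1/3))/4) = 1844 + (9 + (1/4)*(8/3)) = 1844 + (9 + 2/3) = 1844 + 29/3 = 5561/3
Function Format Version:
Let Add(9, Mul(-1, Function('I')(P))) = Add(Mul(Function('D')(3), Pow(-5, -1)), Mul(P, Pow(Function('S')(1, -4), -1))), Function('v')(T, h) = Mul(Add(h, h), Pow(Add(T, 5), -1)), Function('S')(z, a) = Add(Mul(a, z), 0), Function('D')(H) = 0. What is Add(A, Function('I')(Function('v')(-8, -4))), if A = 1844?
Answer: Rational(5561, 3) ≈ 1853.7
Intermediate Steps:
Function('S')(z, a) = Mul(a, z)
Function('v')(T, h) = Mul(2, h, Pow(Add(5, T), -1)) (Function('v')(T, h) = Mul(Mul(2, h), Pow(Add(5, T), -1)) = Mul(2, h, Pow(Add(5, T), -1)))
Function('I')(P) = Add(9, Mul(Rational(1, 4), P)) (Function('I')(P) = Add(9, Mul(-1, Add(Mul(0, Pow(-5, -1)), Mul(P, Pow(Mul(-4, 1), -1))))) = Add(9, Mul(-1, Add(Mul(0, Rational(-1, 5)), Mul(P, Pow(-4, -1))))) = Add(9, Mul(-1, Add(0, Mul(P, Rational(-1, 4))))) = Add(9, Mul(-1, Add(0, Mul(Rational(-1, 4), P)))) = Add(9, Mul(-1, Mul(Rational(-1, 4), P))) = Add(9, Mul(Rational(1, 4), P)))
Add(A, Function('I')(Function('v')(-8, -4))) = Add(1844, Add(9, Mul(Rational(1, 4), Mul(2, -4, Pow(Add(5, -8), -1))))) = Add(1844, Add(9, Mul(Rational(1, 4), Mul(2, -4, Pow(-3, -1))))) = Add(1844, Add(9, Mul(Rational(1, 4), Mul(2, -4, Rational(-1, 3))))) = Add(1844, Add(9, Mul(Rational(1, 4), Rational(8, 3)))) = Add(1844, Add(9, Rational(2, 3))) = Add(1844, Rational(29, 3)) = Rational(5561, 3)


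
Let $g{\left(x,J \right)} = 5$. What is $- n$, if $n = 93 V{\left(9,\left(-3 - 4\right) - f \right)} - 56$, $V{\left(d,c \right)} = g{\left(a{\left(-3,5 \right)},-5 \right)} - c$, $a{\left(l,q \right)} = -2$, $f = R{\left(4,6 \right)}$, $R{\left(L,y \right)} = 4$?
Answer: $-1432$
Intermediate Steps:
$f = 4$
$V{\left(d,c \right)} = 5 - c$
$n = 1432$ ($n = 93 \left(5 - \left(\left(-3 - 4\right) - 4\right)\right) - 56 = 93 \left(5 - \left(-7 - 4\right)\right) - 56 = 93 \left(5 - -11\right) - 56 = 93 \left(5 + 11\right) - 56 = 93 \cdot 16 - 56 = 1488 - 56 = 1432$)
$- n = \left(-1\right) 1432 = -1432$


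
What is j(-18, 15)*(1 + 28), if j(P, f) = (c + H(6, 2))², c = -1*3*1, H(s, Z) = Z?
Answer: 29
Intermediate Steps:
c = -3 (c = -3*1 = -3)
j(P, f) = 1 (j(P, f) = (-3 + 2)² = (-1)² = 1)
j(-18, 15)*(1 + 28) = 1*(1 + 28) = 1*29 = 29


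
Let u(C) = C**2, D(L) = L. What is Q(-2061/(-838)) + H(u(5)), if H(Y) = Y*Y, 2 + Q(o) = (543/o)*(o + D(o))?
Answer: 1709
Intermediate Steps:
Q(o) = 1084 (Q(o) = -2 + (543/o)*(o + o) = -2 + (543/o)*(2*o) = -2 + 1086 = 1084)
H(Y) = Y**2
Q(-2061/(-838)) + H(u(5)) = 1084 + (5**2)**2 = 1084 + 25**2 = 1084 + 625 = 1709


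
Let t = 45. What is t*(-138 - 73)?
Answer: -9495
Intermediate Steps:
t*(-138 - 73) = 45*(-138 - 73) = 45*(-211) = -9495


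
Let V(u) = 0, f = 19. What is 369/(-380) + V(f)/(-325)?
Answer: -369/380 ≈ -0.97105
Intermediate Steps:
369/(-380) + V(f)/(-325) = 369/(-380) + 0/(-325) = 369*(-1/380) + 0*(-1/325) = -369/380 + 0 = -369/380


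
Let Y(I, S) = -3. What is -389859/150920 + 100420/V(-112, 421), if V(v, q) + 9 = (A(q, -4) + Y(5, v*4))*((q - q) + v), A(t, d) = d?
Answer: 594129827/4678520 ≈ 126.99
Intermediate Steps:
V(v, q) = -9 - 7*v (V(v, q) = -9 + (-4 - 3)*((q - q) + v) = -9 - 7*(0 + v) = -9 - 7*v)
-389859/150920 + 100420/V(-112, 421) = -389859/150920 + 100420/(-9 - 7*(-112)) = -389859*1/150920 + 100420/(-9 + 784) = -389859/150920 + 100420/775 = -389859/150920 + 100420*(1/775) = -389859/150920 + 20084/155 = 594129827/4678520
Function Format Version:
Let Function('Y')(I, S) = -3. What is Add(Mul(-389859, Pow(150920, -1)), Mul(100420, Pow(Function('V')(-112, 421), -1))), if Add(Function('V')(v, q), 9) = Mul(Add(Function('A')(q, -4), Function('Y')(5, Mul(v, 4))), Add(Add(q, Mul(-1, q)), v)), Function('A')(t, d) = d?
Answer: Rational(594129827, 4678520) ≈ 126.99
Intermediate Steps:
Function('V')(v, q) = Add(-9, Mul(-7, v)) (Function('V')(v, q) = Add(-9, Mul(Add(-4, -3), Add(Add(q, Mul(-1, q)), v))) = Add(-9, Mul(-7, Add(0, v))) = Add(-9, Mul(-7, v)))
Add(Mul(-389859, Pow(150920, -1)), Mul(100420, Pow(Function('V')(-112, 421), -1))) = Add(Mul(-389859, Pow(150920, -1)), Mul(100420, Pow(Add(-9, Mul(-7, -112)), -1))) = Add(Mul(-389859, Rational(1, 150920)), Mul(100420, Pow(Add(-9, 784), -1))) = Add(Rational(-389859, 150920), Mul(100420, Pow(775, -1))) = Add(Rational(-389859, 150920), Mul(100420, Rational(1, 775))) = Add(Rational(-389859, 150920), Rational(20084, 155)) = Rational(594129827, 4678520)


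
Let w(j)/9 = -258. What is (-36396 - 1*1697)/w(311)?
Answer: 38093/2322 ≈ 16.405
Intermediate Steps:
w(j) = -2322 (w(j) = 9*(-258) = -2322)
(-36396 - 1*1697)/w(311) = (-36396 - 1*1697)/(-2322) = (-36396 - 1697)*(-1/2322) = -38093*(-1/2322) = 38093/2322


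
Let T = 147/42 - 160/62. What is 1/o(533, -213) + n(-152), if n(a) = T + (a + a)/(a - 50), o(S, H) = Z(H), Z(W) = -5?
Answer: 69643/31310 ≈ 2.2243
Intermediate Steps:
T = 57/62 (T = 147*(1/42) - 160*1/62 = 7/2 - 80/31 = 57/62 ≈ 0.91935)
o(S, H) = -5
n(a) = 57/62 + 2*a/(-50 + a) (n(a) = 57/62 + (a + a)/(a - 50) = 57/62 + (2*a)/(-50 + a) = 57/62 + 2*a/(-50 + a))
1/o(533, -213) + n(-152) = 1/(-5) + (-2850 + 181*(-152))/(62*(-50 - 152)) = -⅕ + (1/62)*(-2850 - 27512)/(-202) = -⅕ + (1/62)*(-1/202)*(-30362) = -⅕ + 15181/6262 = 69643/31310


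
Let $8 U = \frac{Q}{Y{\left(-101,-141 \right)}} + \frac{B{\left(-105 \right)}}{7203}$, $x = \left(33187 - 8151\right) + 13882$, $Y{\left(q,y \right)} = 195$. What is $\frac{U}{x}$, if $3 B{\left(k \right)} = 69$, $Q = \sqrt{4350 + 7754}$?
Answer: $\frac{23}{2242610832} + \frac{\sqrt{3026}}{30356040} \approx 1.8224 \cdot 10^{-6}$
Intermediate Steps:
$Q = 2 \sqrt{3026}$ ($Q = \sqrt{12104} = 2 \sqrt{3026} \approx 110.02$)
$B{\left(k \right)} = 23$ ($B{\left(k \right)} = \frac{1}{3} \cdot 69 = 23$)
$x = 38918$ ($x = 25036 + 13882 = 38918$)
$U = \frac{23}{57624} + \frac{\sqrt{3026}}{780}$ ($U = \frac{\frac{2 \sqrt{3026}}{195} + \frac{23}{7203}}{8} = \frac{\frac{23}{7203} + \frac{2 \sqrt{3026}}{195}}{8} = \frac{23}{57624} + \frac{\sqrt{3026}}{780} \approx 0.070924$)
$\frac{U}{x} = \frac{\frac{23}{57624} + \frac{\sqrt{3026}}{780}}{38918} = \left(\frac{23}{57624} + \frac{\sqrt{3026}}{780}\right) \frac{1}{38918} = \frac{23}{2242610832} + \frac{\sqrt{3026}}{30356040}$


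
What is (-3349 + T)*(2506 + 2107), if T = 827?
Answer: -11633986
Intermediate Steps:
(-3349 + T)*(2506 + 2107) = (-3349 + 827)*(2506 + 2107) = -2522*4613 = -11633986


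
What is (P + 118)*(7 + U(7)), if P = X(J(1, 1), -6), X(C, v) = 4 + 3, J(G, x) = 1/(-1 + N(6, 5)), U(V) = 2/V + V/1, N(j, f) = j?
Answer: 12500/7 ≈ 1785.7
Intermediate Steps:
U(V) = V + 2/V (U(V) = 2/V + V*1 = 2/V + V = V + 2/V)
J(G, x) = ⅕ (J(G, x) = 1/(-1 + 6) = 1/5 = ⅕)
X(C, v) = 7
P = 7
(P + 118)*(7 + U(7)) = (7 + 118)*(7 + (7 + 2/7)) = 125*(7 + (7 + 2*(⅐))) = 125*(7 + (7 + 2/7)) = 125*(7 + 51/7) = 125*(100/7) = 12500/7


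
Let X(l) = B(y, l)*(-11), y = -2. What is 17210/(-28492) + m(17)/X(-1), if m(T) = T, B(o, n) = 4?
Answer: -310401/313412 ≈ -0.99039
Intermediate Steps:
X(l) = -44 (X(l) = 4*(-11) = -44)
17210/(-28492) + m(17)/X(-1) = 17210/(-28492) + 17/(-44) = 17210*(-1/28492) + 17*(-1/44) = -8605/14246 - 17/44 = -310401/313412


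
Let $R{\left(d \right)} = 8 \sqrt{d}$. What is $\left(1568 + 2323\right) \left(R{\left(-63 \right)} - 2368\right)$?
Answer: $-9213888 + 93384 i \sqrt{7} \approx -9.2139 \cdot 10^{6} + 2.4707 \cdot 10^{5} i$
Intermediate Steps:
$\left(1568 + 2323\right) \left(R{\left(-63 \right)} - 2368\right) = \left(1568 + 2323\right) \left(8 \sqrt{-63} - 2368\right) = 3891 \left(8 \cdot 3 i \sqrt{7} - 2368\right) = 3891 \left(24 i \sqrt{7} - 2368\right) = 3891 \left(-2368 + 24 i \sqrt{7}\right) = -9213888 + 93384 i \sqrt{7}$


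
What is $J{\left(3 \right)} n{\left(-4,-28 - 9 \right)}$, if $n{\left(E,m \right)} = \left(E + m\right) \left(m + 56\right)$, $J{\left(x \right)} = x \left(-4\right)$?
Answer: $9348$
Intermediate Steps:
$J{\left(x \right)} = - 4 x$
$n{\left(E,m \right)} = \left(56 + m\right) \left(E + m\right)$ ($n{\left(E,m \right)} = \left(E + m\right) \left(56 + m\right) = \left(56 + m\right) \left(E + m\right)$)
$J{\left(3 \right)} n{\left(-4,-28 - 9 \right)} = \left(-4\right) 3 \left(\left(-28 - 9\right)^{2} + 56 \left(-4\right) + 56 \left(-28 - 9\right) - 4 \left(-28 - 9\right)\right) = - 12 \left(\left(-28 - 9\right)^{2} - 224 + 56 \left(-28 - 9\right) - 4 \left(-28 - 9\right)\right) = - 12 \left(\left(-37\right)^{2} - 224 + 56 \left(-37\right) - -148\right) = - 12 \left(1369 - 224 - 2072 + 148\right) = \left(-12\right) \left(-779\right) = 9348$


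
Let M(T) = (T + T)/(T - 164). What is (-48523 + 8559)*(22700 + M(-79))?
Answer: -220451734712/243 ≈ -9.0721e+8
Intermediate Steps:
M(T) = 2*T/(-164 + T) (M(T) = (2*T)/(-164 + T) = 2*T/(-164 + T))
(-48523 + 8559)*(22700 + M(-79)) = (-48523 + 8559)*(22700 + 2*(-79)/(-164 - 79)) = -39964*(22700 + 2*(-79)/(-243)) = -39964*(22700 + 2*(-79)*(-1/243)) = -39964*(22700 + 158/243) = -39964*5516258/243 = -220451734712/243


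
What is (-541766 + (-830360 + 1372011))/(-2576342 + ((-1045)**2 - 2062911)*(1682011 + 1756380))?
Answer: 115/3338288260768 ≈ 3.4449e-11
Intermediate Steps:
(-541766 + (-830360 + 1372011))/(-2576342 + ((-1045)**2 - 2062911)*(1682011 + 1756380)) = (-541766 + 541651)/(-2576342 + (1092025 - 2062911)*3438391) = -115/(-2576342 - 970886*3438391) = -115/(-2576342 - 3338285684426) = -115/(-3338288260768) = -115*(-1/3338288260768) = 115/3338288260768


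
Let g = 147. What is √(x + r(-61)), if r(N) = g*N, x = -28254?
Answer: I*√37221 ≈ 192.93*I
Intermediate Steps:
r(N) = 147*N
√(x + r(-61)) = √(-28254 + 147*(-61)) = √(-28254 - 8967) = √(-37221) = I*√37221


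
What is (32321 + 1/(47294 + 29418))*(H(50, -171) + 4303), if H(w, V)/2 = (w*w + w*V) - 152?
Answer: -20085688687853/76712 ≈ -2.6183e+8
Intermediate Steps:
H(w, V) = -304 + 2*w**2 + 2*V*w (H(w, V) = 2*((w*w + w*V) - 152) = 2*((w**2 + V*w) - 152) = 2*(-152 + w**2 + V*w) = -304 + 2*w**2 + 2*V*w)
(32321 + 1/(47294 + 29418))*(H(50, -171) + 4303) = (32321 + 1/(47294 + 29418))*((-304 + 2*50**2 + 2*(-171)*50) + 4303) = (32321 + 1/76712)*((-304 + 2*2500 - 17100) + 4303) = (32321 + 1/76712)*((-304 + 5000 - 17100) + 4303) = 2479408553*(-12404 + 4303)/76712 = (2479408553/76712)*(-8101) = -20085688687853/76712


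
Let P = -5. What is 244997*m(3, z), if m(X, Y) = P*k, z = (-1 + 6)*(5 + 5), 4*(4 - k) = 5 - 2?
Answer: -15924805/4 ≈ -3.9812e+6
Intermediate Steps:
k = 13/4 (k = 4 - (5 - 2)/4 = 4 - 1/4*3 = 4 - 3/4 = 13/4 ≈ 3.2500)
z = 50 (z = 5*10 = 50)
m(X, Y) = -65/4 (m(X, Y) = -5*13/4 = -65/4)
244997*m(3, z) = 244997*(-65/4) = -15924805/4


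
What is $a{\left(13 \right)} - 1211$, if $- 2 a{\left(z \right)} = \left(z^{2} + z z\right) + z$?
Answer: $- \frac{2773}{2} \approx -1386.5$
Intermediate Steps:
$a{\left(z \right)} = - z^{2} - \frac{z}{2}$ ($a{\left(z \right)} = - \frac{\left(z^{2} + z z\right) + z}{2} = - \frac{\left(z^{2} + z^{2}\right) + z}{2} = - \frac{2 z^{2} + z}{2} = - \frac{z + 2 z^{2}}{2} = - z^{2} - \frac{z}{2}$)
$a{\left(13 \right)} - 1211 = \left(-1\right) 13 \left(\frac{1}{2} + 13\right) - 1211 = \left(-1\right) 13 \cdot \frac{27}{2} - 1211 = - \frac{351}{2} - 1211 = - \frac{2773}{2}$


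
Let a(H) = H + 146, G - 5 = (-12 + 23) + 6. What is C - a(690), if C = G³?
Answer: 9812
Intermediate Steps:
G = 22 (G = 5 + ((-12 + 23) + 6) = 5 + (11 + 6) = 5 + 17 = 22)
a(H) = 146 + H
C = 10648 (C = 22³ = 10648)
C - a(690) = 10648 - (146 + 690) = 10648 - 1*836 = 10648 - 836 = 9812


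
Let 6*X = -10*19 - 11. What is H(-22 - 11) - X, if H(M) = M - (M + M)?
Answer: 133/2 ≈ 66.500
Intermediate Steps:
H(M) = -M (H(M) = M - 2*M = -M)
X = -67/2 (X = (-10*19 - 11)/6 = (-190 - 11)/6 = (⅙)*(-201) = -67/2 ≈ -33.500)
H(-22 - 11) - X = -(-22 - 11) - 1*(-67/2) = -1*(-33) + 67/2 = 33 + 67/2 = 133/2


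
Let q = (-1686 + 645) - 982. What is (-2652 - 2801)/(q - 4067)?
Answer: 779/870 ≈ 0.89540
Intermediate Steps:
q = -2023 (q = -1041 - 982 = -2023)
(-2652 - 2801)/(q - 4067) = (-2652 - 2801)/(-2023 - 4067) = -5453/(-6090) = -5453*(-1/6090) = 779/870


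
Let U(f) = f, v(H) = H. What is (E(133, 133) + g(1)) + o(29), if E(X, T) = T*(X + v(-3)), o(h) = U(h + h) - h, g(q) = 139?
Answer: 17458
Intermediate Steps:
o(h) = h (o(h) = (h + h) - h = 2*h - h = h)
E(X, T) = T*(-3 + X) (E(X, T) = T*(X - 3) = T*(-3 + X))
(E(133, 133) + g(1)) + o(29) = (133*(-3 + 133) + 139) + 29 = (133*130 + 139) + 29 = (17290 + 139) + 29 = 17429 + 29 = 17458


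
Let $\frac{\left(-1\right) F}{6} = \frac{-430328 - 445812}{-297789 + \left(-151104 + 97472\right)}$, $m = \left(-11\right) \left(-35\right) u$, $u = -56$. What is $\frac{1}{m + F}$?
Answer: $- \frac{351421}{7581893600} \approx -4.635 \cdot 10^{-5}$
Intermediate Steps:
$m = -21560$ ($m = \left(-11\right) \left(-35\right) \left(-56\right) = 385 \left(-56\right) = -21560$)
$F = - \frac{5256840}{351421}$ ($F = - 6 \frac{-430328 - 445812}{-297789 + \left(-151104 + 97472\right)} = - 6 \left(- \frac{876140}{-297789 - 53632}\right) = - 6 \left(- \frac{876140}{-351421}\right) = - 6 \left(\left(-876140\right) \left(- \frac{1}{351421}\right)\right) = \left(-6\right) \frac{876140}{351421} = - \frac{5256840}{351421} \approx -14.959$)
$\frac{1}{m + F} = \frac{1}{-21560 - \frac{5256840}{351421}} = \frac{1}{- \frac{7581893600}{351421}} = - \frac{351421}{7581893600}$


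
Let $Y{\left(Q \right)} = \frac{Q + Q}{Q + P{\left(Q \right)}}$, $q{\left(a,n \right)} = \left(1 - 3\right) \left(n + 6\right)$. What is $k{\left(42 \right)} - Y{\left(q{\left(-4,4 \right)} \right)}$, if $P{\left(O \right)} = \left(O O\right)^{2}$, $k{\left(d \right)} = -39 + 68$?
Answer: $\frac{231973}{7999} \approx 29.0$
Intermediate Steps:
$k{\left(d \right)} = 29$
$q{\left(a,n \right)} = -12 - 2 n$ ($q{\left(a,n \right)} = - 2 \left(6 + n\right) = -12 - 2 n$)
$P{\left(O \right)} = O^{4}$ ($P{\left(O \right)} = \left(O^{2}\right)^{2} = O^{4}$)
$Y{\left(Q \right)} = \frac{2 Q}{Q + Q^{4}}$ ($Y{\left(Q \right)} = \frac{Q + Q}{Q + Q^{4}} = \frac{2 Q}{Q + Q^{4}}$)
$k{\left(42 \right)} - Y{\left(q{\left(-4,4 \right)} \right)} = 29 - \frac{2}{1 + \left(-12 - 8\right)^{3}} = 29 - \frac{2}{1 + \left(-20\right)^{3}} = 29 - \frac{2}{1 - 8000} = 29 - \frac{2}{-7999} = 29 - 2 \left(- \frac{1}{7999}\right) = 29 - - \frac{2}{7999} = 29 + \frac{2}{7999} = \frac{231973}{7999}$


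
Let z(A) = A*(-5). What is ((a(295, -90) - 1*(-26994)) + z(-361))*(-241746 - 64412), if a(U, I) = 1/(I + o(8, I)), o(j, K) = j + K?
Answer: -758265651733/86 ≈ -8.8170e+9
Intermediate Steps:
z(A) = -5*A
o(j, K) = K + j
a(U, I) = 1/(8 + 2*I) (a(U, I) = 1/(I + (I + 8)) = 1/(I + (8 + I)) = 1/(8 + 2*I))
((a(295, -90) - 1*(-26994)) + z(-361))*(-241746 - 64412) = ((1/(2*(4 - 90)) - 1*(-26994)) - 5*(-361))*(-241746 - 64412) = (((1/2)/(-86) + 26994) + 1805)*(-306158) = (((1/2)*(-1/86) + 26994) + 1805)*(-306158) = ((-1/172 + 26994) + 1805)*(-306158) = (4642967/172 + 1805)*(-306158) = (4953427/172)*(-306158) = -758265651733/86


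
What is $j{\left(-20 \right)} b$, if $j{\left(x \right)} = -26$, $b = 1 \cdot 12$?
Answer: $-312$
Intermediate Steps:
$b = 12$
$j{\left(-20 \right)} b = \left(-26\right) 12 = -312$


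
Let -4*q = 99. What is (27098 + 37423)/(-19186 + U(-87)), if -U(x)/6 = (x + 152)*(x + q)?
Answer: 129042/48793 ≈ 2.6447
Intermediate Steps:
q = -99/4 (q = -¼*99 = -99/4 ≈ -24.750)
U(x) = -6*(152 + x)*(-99/4 + x) (U(x) = -6*(x + 152)*(x - 99/4) = -6*(152 + x)*(-99/4 + x))
(27098 + 37423)/(-19186 + U(-87)) = (27098 + 37423)/(-19186 + (22572 - 6*(-87)² - 1527/2*(-87))) = 64521/(-19186 + (22572 - 6*7569 + 132849/2)) = 64521/(-19186 + (22572 - 45414 + 132849/2)) = 64521/(-19186 + 87165/2) = 64521/(48793/2) = 64521*(2/48793) = 129042/48793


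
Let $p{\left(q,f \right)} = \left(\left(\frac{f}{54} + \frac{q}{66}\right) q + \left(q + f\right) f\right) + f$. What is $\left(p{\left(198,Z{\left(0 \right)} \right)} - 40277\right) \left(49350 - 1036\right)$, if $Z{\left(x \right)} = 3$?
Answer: $-1887434724$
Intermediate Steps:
$p{\left(q,f \right)} = f + f \left(f + q\right) + q \left(\frac{f}{54} + \frac{q}{66}\right)$ ($p{\left(q,f \right)} = \left(\left(f \frac{1}{54} + q \frac{1}{66}\right) q + \left(f + q\right) f\right) + f = \left(\left(\frac{f}{54} + \frac{q}{66}\right) q + f \left(f + q\right)\right) + f = \left(q \left(\frac{f}{54} + \frac{q}{66}\right) + f \left(f + q\right)\right) + f = \left(f \left(f + q\right) + q \left(\frac{f}{54} + \frac{q}{66}\right)\right) + f = f + f \left(f + q\right) + q \left(\frac{f}{54} + \frac{q}{66}\right)$)
$\left(p{\left(198,Z{\left(0 \right)} \right)} - 40277\right) \left(49350 - 1036\right) = \left(\left(3 + 3^{2} + \frac{198^{2}}{66} + \frac{55}{54} \cdot 3 \cdot 198\right) - 40277\right) \left(49350 - 1036\right) = \left(\left(3 + 9 + \frac{1}{66} \cdot 39204 + 605\right) - 40277\right) 48314 = \left(\left(3 + 9 + 594 + 605\right) - 40277\right) 48314 = \left(1211 - 40277\right) 48314 = \left(-39066\right) 48314 = -1887434724$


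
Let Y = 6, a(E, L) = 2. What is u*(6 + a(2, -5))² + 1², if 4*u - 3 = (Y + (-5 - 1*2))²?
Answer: 65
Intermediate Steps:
u = 1 (u = ¾ + (6 + (-5 - 1*2))²/4 = ¾ + (6 + (-5 - 2))²/4 = ¾ + (6 - 7)²/4 = ¾ + (¼)*(-1)² = ¾ + (¼)*1 = ¾ + ¼ = 1)
u*(6 + a(2, -5))² + 1² = 1*(6 + 2)² + 1² = 1*8² + 1 = 1*64 + 1 = 64 + 1 = 65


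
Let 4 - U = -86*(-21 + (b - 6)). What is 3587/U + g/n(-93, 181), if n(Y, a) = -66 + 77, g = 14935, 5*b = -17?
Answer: 194734335/143572 ≈ 1356.4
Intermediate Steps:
b = -17/5 (b = (⅕)*(-17) = -17/5 ≈ -3.4000)
n(Y, a) = 11
U = -13052/5 (U = 4 - (-86)*(-21 + (-17/5 - 6)) = 4 - (-86)*(-21 - 47/5) = 4 - (-86)*(-152)/5 = 4 - 1*13072/5 = 4 - 13072/5 = -13052/5 ≈ -2610.4)
3587/U + g/n(-93, 181) = 3587/(-13052/5) + 14935/11 = 3587*(-5/13052) + 14935*(1/11) = -17935/13052 + 14935/11 = 194734335/143572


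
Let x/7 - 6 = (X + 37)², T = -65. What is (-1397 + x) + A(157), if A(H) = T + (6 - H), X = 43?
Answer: 43229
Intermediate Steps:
A(H) = -59 - H (A(H) = -65 + (6 - H) = -59 - H)
x = 44842 (x = 42 + 7*(43 + 37)² = 42 + 7*80² = 42 + 7*6400 = 42 + 44800 = 44842)
(-1397 + x) + A(157) = (-1397 + 44842) + (-59 - 1*157) = 43445 + (-59 - 157) = 43445 - 216 = 43229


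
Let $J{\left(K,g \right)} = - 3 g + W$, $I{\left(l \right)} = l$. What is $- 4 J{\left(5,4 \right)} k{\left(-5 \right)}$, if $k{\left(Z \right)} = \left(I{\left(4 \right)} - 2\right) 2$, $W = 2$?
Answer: $160$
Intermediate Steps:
$J{\left(K,g \right)} = 2 - 3 g$ ($J{\left(K,g \right)} = - 3 g + 2 = 2 - 3 g$)
$k{\left(Z \right)} = 4$ ($k{\left(Z \right)} = \left(4 - 2\right) 2 = 2 \cdot 2 = 4$)
$- 4 J{\left(5,4 \right)} k{\left(-5 \right)} = - 4 \left(2 - 12\right) 4 = \left(-4\right) \left(-10\right) 4 = 40 \cdot 4 = 160$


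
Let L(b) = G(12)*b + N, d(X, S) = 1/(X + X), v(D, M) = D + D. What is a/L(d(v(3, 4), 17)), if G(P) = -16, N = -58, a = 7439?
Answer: -22317/178 ≈ -125.38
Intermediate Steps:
v(D, M) = 2*D
d(X, S) = 1/(2*X)
L(b) = -58 - 16*b (L(b) = -16*b - 58 = -58 - 16*b)
a/L(d(v(3, 4), 17)) = 7439/(-58 - 8/(2*3)) = 7439/(-58 - 8/6) = 7439/(-58 - 16*1/12) = 7439/(-58 - 4/3) = 7439/(-178/3) = 7439*(-3/178) = -22317/178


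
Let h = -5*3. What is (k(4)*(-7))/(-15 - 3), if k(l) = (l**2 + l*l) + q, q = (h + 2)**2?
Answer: 469/6 ≈ 78.167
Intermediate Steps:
h = -15
q = 169 (q = (-15 + 2)**2 = (-13)**2 = 169)
k(l) = 169 + 2*l**2 (k(l) = (l**2 + l*l) + 169 = (l**2 + l**2) + 169 = 2*l**2 + 169 = 169 + 2*l**2)
(k(4)*(-7))/(-15 - 3) = ((169 + 2*4**2)*(-7))/(-15 - 3) = ((169 + 2*16)*(-7))/(-18) = ((169 + 32)*(-7))*(-1/18) = (201*(-7))*(-1/18) = -1407*(-1/18) = 469/6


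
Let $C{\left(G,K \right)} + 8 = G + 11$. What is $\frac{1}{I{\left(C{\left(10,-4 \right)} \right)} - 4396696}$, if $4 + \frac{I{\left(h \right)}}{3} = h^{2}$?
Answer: $- \frac{1}{4396201} \approx -2.2747 \cdot 10^{-7}$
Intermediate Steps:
$C{\left(G,K \right)} = 3 + G$ ($C{\left(G,K \right)} = -8 + \left(G + 11\right) = -8 + \left(11 + G\right) = 3 + G$)
$I{\left(h \right)} = -12 + 3 h^{2}$
$\frac{1}{I{\left(C{\left(10,-4 \right)} \right)} - 4396696} = \frac{1}{\left(-12 + 3 \left(3 + 10\right)^{2}\right) - 4396696} = \frac{1}{\left(-12 + 3 \cdot 13^{2}\right) - 4396696} = \frac{1}{\left(-12 + 3 \cdot 169\right) - 4396696} = \frac{1}{\left(-12 + 507\right) - 4396696} = \frac{1}{495 - 4396696} = \frac{1}{-4396201} = - \frac{1}{4396201}$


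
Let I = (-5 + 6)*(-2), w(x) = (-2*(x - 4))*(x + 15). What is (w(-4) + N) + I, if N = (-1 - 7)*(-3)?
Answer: 198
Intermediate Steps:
w(x) = (8 - 2*x)*(15 + x) (w(x) = (-2*(-4 + x))*(15 + x) = (8 - 2*x)*(15 + x))
I = -2 (I = 1*(-2) = -2)
N = 24 (N = -8*(-3) = 24)
(w(-4) + N) + I = ((120 - 22*(-4) - 2*(-4)²) + 24) - 2 = ((120 + 88 - 2*16) + 24) - 2 = ((120 + 88 - 32) + 24) - 2 = (176 + 24) - 2 = 200 - 2 = 198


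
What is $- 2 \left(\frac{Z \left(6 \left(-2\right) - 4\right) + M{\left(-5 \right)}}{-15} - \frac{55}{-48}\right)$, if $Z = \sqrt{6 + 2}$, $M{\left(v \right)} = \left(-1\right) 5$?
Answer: $- \frac{71}{24} - \frac{64 \sqrt{2}}{15} \approx -8.9923$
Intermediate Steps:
$M{\left(v \right)} = -5$
$Z = 2 \sqrt{2}$ ($Z = \sqrt{8} = 2 \sqrt{2} \approx 2.8284$)
$- 2 \left(\frac{Z \left(6 \left(-2\right) - 4\right) + M{\left(-5 \right)}}{-15} - \frac{55}{-48}\right) = - 2 \left(\frac{2 \sqrt{2} \left(6 \left(-2\right) - 4\right) - 5}{-15} - \frac{55}{-48}\right) = - 2 \left(\left(2 \sqrt{2} \left(-12 - 4\right) - 5\right) \left(- \frac{1}{15}\right) - - \frac{55}{48}\right) = - 2 \left(\left(2 \sqrt{2} \left(-16\right) - 5\right) \left(- \frac{1}{15}\right) + \frac{55}{48}\right) = - 2 \left(\left(- 32 \sqrt{2} - 5\right) \left(- \frac{1}{15}\right) + \frac{55}{48}\right) = - 2 \left(\left(-5 - 32 \sqrt{2}\right) \left(- \frac{1}{15}\right) + \frac{55}{48}\right) = - 2 \left(\left(\frac{1}{3} + \frac{32 \sqrt{2}}{15}\right) + \frac{55}{48}\right) = - 2 \left(\frac{71}{48} + \frac{32 \sqrt{2}}{15}\right) = - \frac{71}{24} - \frac{64 \sqrt{2}}{15}$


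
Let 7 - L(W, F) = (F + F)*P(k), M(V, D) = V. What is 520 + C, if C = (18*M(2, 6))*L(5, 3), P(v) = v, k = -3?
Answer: 1420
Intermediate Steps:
L(W, F) = 7 + 6*F (L(W, F) = 7 - (F + F)*(-3) = 7 - 2*F*(-3) = 7 - (-6)*F = 7 + 6*F)
C = 900 (C = (18*2)*(7 + 6*3) = 36*(7 + 18) = 36*25 = 900)
520 + C = 520 + 900 = 1420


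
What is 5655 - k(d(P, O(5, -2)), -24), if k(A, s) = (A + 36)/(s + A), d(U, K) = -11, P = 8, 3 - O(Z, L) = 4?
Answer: 39590/7 ≈ 5655.7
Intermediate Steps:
O(Z, L) = -1 (O(Z, L) = 3 - 1*4 = 3 - 4 = -1)
k(A, s) = (36 + A)/(A + s)
5655 - k(d(P, O(5, -2)), -24) = 5655 - (36 - 11)/(-11 - 24) = 5655 - 25/(-35) = 5655 - (-1)*25/35 = 5655 - 1*(-5/7) = 5655 + 5/7 = 39590/7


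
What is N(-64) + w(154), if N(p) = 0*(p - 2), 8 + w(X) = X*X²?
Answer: 3652256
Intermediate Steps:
w(X) = -8 + X³ (w(X) = -8 + X*X² = -8 + X³)
N(p) = 0 (N(p) = 0*(-2 + p) = 0)
N(-64) + w(154) = 0 + (-8 + 154³) = 0 + (-8 + 3652264) = 0 + 3652256 = 3652256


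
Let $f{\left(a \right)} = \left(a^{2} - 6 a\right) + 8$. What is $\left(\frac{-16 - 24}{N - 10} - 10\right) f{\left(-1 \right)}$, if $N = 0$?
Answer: $-90$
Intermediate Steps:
$f{\left(a \right)} = 8 + a^{2} - 6 a$
$\left(\frac{-16 - 24}{N - 10} - 10\right) f{\left(-1 \right)} = \left(\frac{-16 - 24}{0 - 10} - 10\right) \left(8 + \left(-1\right)^{2} - -6\right) = \left(- \frac{40}{-10} - 10\right) \left(8 + 1 + 6\right) = \left(\left(-40\right) \left(- \frac{1}{10}\right) - 10\right) 15 = \left(4 - 10\right) 15 = \left(-6\right) 15 = -90$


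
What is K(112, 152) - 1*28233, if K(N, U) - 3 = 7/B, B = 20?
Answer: -564593/20 ≈ -28230.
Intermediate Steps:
K(N, U) = 67/20 (K(N, U) = 3 + 7/20 = 67/20)
K(112, 152) - 1*28233 = 67/20 - 1*28233 = 67/20 - 28233 = -564593/20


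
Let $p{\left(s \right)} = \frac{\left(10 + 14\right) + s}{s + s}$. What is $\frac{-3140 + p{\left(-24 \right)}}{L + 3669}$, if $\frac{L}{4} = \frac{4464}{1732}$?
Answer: $- \frac{1359620}{1593141} \approx -0.85342$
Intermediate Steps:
$L = \frac{4464}{433}$ ($L = 4 \cdot \frac{4464}{1732} = 4 \cdot 4464 \cdot \frac{1}{1732} = 4 \cdot \frac{1116}{433} = \frac{4464}{433} \approx 10.309$)
$p{\left(s \right)} = \frac{24 + s}{2 s}$
$\frac{-3140 + p{\left(-24 \right)}}{L + 3669} = \frac{-3140 + \frac{24 - 24}{2 \left(-24\right)}}{\frac{4464}{433} + 3669} = \frac{-3140 + \frac{1}{2} \left(- \frac{1}{24}\right) 0}{\frac{1593141}{433}} = \left(-3140 + 0\right) \frac{433}{1593141} = \left(-3140\right) \frac{433}{1593141} = - \frac{1359620}{1593141}$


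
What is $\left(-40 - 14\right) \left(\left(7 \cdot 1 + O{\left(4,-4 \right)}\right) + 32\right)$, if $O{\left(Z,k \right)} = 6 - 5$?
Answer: $-2160$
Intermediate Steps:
$O{\left(Z,k \right)} = 1$
$\left(-40 - 14\right) \left(\left(7 \cdot 1 + O{\left(4,-4 \right)}\right) + 32\right) = \left(-40 - 14\right) \left(\left(7 \cdot 1 + 1\right) + 32\right) = - 54 \left(\left(7 + 1\right) + 32\right) = - 54 \left(8 + 32\right) = \left(-54\right) 40 = -2160$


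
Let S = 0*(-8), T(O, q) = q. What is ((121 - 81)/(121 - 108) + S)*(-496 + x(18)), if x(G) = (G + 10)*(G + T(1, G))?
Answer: 20480/13 ≈ 1575.4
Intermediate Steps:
S = 0
x(G) = 2*G*(10 + G) (x(G) = (G + 10)*(G + G) = (10 + G)*(2*G) = 2*G*(10 + G))
((121 - 81)/(121 - 108) + S)*(-496 + x(18)) = ((121 - 81)/(121 - 108) + 0)*(-496 + 2*18*(10 + 18)) = (40/13 + 0)*(-496 + 2*18*28) = (40*(1/13) + 0)*(-496 + 1008) = (40/13 + 0)*512 = (40/13)*512 = 20480/13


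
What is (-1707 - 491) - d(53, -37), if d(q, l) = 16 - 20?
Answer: -2194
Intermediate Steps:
d(q, l) = -4
(-1707 - 491) - d(53, -37) = (-1707 - 491) - 1*(-4) = -2198 + 4 = -2194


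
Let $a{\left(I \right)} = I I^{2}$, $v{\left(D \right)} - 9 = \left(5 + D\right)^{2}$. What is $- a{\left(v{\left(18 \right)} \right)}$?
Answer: $-155720872$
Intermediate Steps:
$v{\left(D \right)} = 9 + \left(5 + D\right)^{2}$
$a{\left(I \right)} = I^{3}$
$- a{\left(v{\left(18 \right)} \right)} = - \left(9 + \left(5 + 18\right)^{2}\right)^{3} = - \left(9 + 23^{2}\right)^{3} = - \left(9 + 529\right)^{3} = - 538^{3} = \left(-1\right) 155720872 = -155720872$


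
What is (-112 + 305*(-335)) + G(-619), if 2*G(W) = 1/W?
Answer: -126631307/1238 ≈ -1.0229e+5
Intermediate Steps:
G(W) = 1/(2*W)
(-112 + 305*(-335)) + G(-619) = (-112 + 305*(-335)) + (1/2)/(-619) = (-112 - 102175) + (1/2)*(-1/619) = -102287 - 1/1238 = -126631307/1238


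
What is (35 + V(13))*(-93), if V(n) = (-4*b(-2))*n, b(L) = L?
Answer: -12927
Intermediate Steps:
V(n) = 8*n (V(n) = (-4*(-2))*n = 8*n)
(35 + V(13))*(-93) = (35 + 8*13)*(-93) = (35 + 104)*(-93) = 139*(-93) = -12927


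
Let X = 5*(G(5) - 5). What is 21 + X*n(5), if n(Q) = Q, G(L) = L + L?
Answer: 146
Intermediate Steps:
G(L) = 2*L
X = 25 (X = 5*(2*5 - 5) = 5*(10 - 5) = 5*5 = 25)
21 + X*n(5) = 21 + 25*5 = 21 + 125 = 146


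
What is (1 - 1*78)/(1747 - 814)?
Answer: -77/933 ≈ -0.082529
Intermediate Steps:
(1 - 1*78)/(1747 - 814) = (1 - 78)/933 = -77*1/933 = -77/933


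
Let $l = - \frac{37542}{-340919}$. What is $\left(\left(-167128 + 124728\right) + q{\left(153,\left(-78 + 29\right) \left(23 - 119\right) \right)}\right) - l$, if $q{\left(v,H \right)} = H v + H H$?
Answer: $\frac{7774633211290}{340919} \approx 2.2805 \cdot 10^{7}$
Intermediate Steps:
$q{\left(v,H \right)} = H^{2} + H v$ ($q{\left(v,H \right)} = H v + H^{2} = H^{2} + H v$)
$l = \frac{37542}{340919}$ ($l = \left(-37542\right) \left(- \frac{1}{340919}\right) = \frac{37542}{340919} \approx 0.11012$)
$\left(\left(-167128 + 124728\right) + q{\left(153,\left(-78 + 29\right) \left(23 - 119\right) \right)}\right) - l = \left(\left(-167128 + 124728\right) + \left(-78 + 29\right) \left(23 - 119\right) \left(\left(-78 + 29\right) \left(23 - 119\right) + 153\right)\right) - \frac{37542}{340919} = \left(-42400 + \left(-49\right) \left(-96\right) \left(\left(-49\right) \left(-96\right) + 153\right)\right) - \frac{37542}{340919} = \left(-42400 + 4704 \left(4704 + 153\right)\right) - \frac{37542}{340919} = \left(-42400 + 4704 \cdot 4857\right) - \frac{37542}{340919} = \left(-42400 + 22847328\right) - \frac{37542}{340919} = 22804928 - \frac{37542}{340919} = \frac{7774633211290}{340919}$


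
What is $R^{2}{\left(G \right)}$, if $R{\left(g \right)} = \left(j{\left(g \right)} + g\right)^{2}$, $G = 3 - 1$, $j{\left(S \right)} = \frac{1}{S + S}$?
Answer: $\frac{6561}{256} \approx 25.629$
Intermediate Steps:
$j{\left(S \right)} = \frac{1}{2 S}$
$G = 2$
$R{\left(g \right)} = \left(g + \frac{1}{2 g}\right)^{2}$ ($R{\left(g \right)} = \left(\frac{1}{2 g} + g\right)^{2} = \left(g + \frac{1}{2 g}\right)^{2}$)
$R^{2}{\left(G \right)} = \left(\left(2 + \frac{1}{2 \cdot 2}\right)^{2}\right)^{2} = \left(\left(2 + \frac{1}{2} \cdot \frac{1}{2}\right)^{2}\right)^{2} = \left(\left(2 + \frac{1}{4}\right)^{2}\right)^{2} = \left(\left(\frac{9}{4}\right)^{2}\right)^{2} = \left(\frac{81}{16}\right)^{2} = \frac{6561}{256}$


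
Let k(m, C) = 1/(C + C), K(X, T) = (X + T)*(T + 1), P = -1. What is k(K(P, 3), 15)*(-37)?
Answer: -37/30 ≈ -1.2333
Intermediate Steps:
K(X, T) = (1 + T)*(T + X) (K(X, T) = (T + X)*(1 + T) = (1 + T)*(T + X))
k(m, C) = 1/(2*C)
k(K(P, 3), 15)*(-37) = ((1/2)/15)*(-37) = ((1/2)*(1/15))*(-37) = (1/30)*(-37) = -37/30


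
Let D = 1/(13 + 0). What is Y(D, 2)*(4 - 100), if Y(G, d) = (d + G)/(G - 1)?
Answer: 216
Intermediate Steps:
D = 1/13 ≈ 0.076923
Y(G, d) = (G + d)/(-1 + G)
Y(D, 2)*(4 - 100) = ((1/13 + 2)/(-1 + 1/13))*(4 - 100) = ((27/13)/(-12/13))*(-96) = -13/12*27/13*(-96) = -9/4*(-96) = 216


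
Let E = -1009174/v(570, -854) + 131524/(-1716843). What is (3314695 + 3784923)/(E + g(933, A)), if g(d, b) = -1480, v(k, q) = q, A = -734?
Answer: -5204672881970898/218735604187 ≈ -23794.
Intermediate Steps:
E = 866240498093/733091961 (E = -1009174/(-854) + 131524/(-1716843) = -1009174*(-1/854) + 131524*(-1/1716843) = 504587/427 - 131524/1716843 = 866240498093/733091961 ≈ 1181.6)
(3314695 + 3784923)/(E + g(933, A)) = (3314695 + 3784923)/(866240498093/733091961 - 1480) = 7099618/(-218735604187/733091961) = 7099618*(-733091961/218735604187) = -5204672881970898/218735604187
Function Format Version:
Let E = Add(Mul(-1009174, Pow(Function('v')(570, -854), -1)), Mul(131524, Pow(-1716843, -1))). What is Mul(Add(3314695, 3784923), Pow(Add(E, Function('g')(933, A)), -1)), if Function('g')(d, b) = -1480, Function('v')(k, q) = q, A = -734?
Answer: Rational(-5204672881970898, 218735604187) ≈ -23794.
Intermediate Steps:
E = Rational(866240498093, 733091961) (E = Add(Mul(-1009174, Pow(-854, -1)), Mul(131524, Pow(-1716843, -1))) = Add(Mul(-1009174, Rational(-1, 854)), Mul(131524, Rational(-1, 1716843))) = Add(Rational(504587, 427), Rational(-131524, 1716843)) = Rational(866240498093, 733091961) ≈ 1181.6)
Mul(Add(3314695, 3784923), Pow(Add(E, Function('g')(933, A)), -1)) = Mul(Add(3314695, 3784923), Pow(Add(Rational(866240498093, 733091961), -1480), -1)) = Mul(7099618, Pow(Rational(-218735604187, 733091961), -1)) = Mul(7099618, Rational(-733091961, 218735604187)) = Rational(-5204672881970898, 218735604187)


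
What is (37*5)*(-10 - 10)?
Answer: -3700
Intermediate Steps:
(37*5)*(-10 - 10) = 185*(-20) = -3700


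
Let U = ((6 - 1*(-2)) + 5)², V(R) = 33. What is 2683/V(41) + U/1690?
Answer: 26863/330 ≈ 81.403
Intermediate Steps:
U = 169 (U = ((6 + 2) + 5)² = (8 + 5)² = 13² = 169)
2683/V(41) + U/1690 = 2683/33 + 169/1690 = 2683*(1/33) + 169*(1/1690) = 2683/33 + ⅒ = 26863/330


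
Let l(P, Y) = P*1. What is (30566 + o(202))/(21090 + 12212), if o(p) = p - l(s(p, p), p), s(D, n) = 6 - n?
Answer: 15482/16651 ≈ 0.92979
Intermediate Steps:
l(P, Y) = P
o(p) = -6 + 2*p (o(p) = p - (6 - p) = p + (-6 + p) = -6 + 2*p)
(30566 + o(202))/(21090 + 12212) = (30566 + (-6 + 2*202))/(21090 + 12212) = (30566 + (-6 + 404))/33302 = (30566 + 398)*(1/33302) = 30964*(1/33302) = 15482/16651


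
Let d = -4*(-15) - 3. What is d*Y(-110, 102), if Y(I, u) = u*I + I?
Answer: -645810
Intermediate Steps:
Y(I, u) = I + I*u (Y(I, u) = I*u + I = I + I*u)
d = 57 (d = 60 - 3 = 57)
d*Y(-110, 102) = 57*(-110*(1 + 102)) = 57*(-110*103) = 57*(-11330) = -645810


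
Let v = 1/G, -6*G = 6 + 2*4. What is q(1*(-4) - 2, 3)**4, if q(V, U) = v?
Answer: 81/2401 ≈ 0.033736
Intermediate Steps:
G = -7/3 (G = -(6 + 2*4)/6 = -(6 + 8)/6 = -1/6*14 = -7/3 ≈ -2.3333)
v = -3/7 (v = 1/(-7/3) = -3/7 ≈ -0.42857)
q(V, U) = -3/7
q(1*(-4) - 2, 3)**4 = (-3/7)**4 = 81/2401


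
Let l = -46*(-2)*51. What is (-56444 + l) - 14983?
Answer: -66735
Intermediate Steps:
l = 4692 (l = 92*51 = 4692)
(-56444 + l) - 14983 = (-56444 + 4692) - 14983 = -51752 - 14983 = -66735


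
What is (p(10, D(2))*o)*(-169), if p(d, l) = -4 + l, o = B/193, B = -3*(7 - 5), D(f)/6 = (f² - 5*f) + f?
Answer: -28392/193 ≈ -147.11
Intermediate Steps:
D(f) = -24*f + 6*f² (D(f) = 6*((f² - 5*f) + f) = 6*(f² - 4*f) = -24*f + 6*f²)
B = -6 (B = -3*2 = -6)
o = -6/193 ≈ -0.031088
(p(10, D(2))*o)*(-169) = ((-4 + 6*2*(-4 + 2))*(-6/193))*(-169) = ((-4 + 6*2*(-2))*(-6/193))*(-169) = ((-4 - 24)*(-6/193))*(-169) = -28*(-6/193)*(-169) = (168/193)*(-169) = -28392/193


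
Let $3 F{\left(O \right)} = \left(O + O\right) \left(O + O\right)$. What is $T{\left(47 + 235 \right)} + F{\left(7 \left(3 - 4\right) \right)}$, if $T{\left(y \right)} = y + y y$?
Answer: $\frac{239614}{3} \approx 79871.0$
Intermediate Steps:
$T{\left(y \right)} = y + y^{2}$
$F{\left(O \right)} = \frac{4 O^{2}}{3}$ ($F{\left(O \right)} = \frac{\left(O + O\right) \left(O + O\right)}{3} = \frac{2 O 2 O}{3} = \frac{4 O^{2}}{3}$)
$T{\left(47 + 235 \right)} + F{\left(7 \left(3 - 4\right) \right)} = \left(47 + 235\right) \left(1 + \left(47 + 235\right)\right) + \frac{4 \left(7 \left(3 - 4\right)\right)^{2}}{3} = 282 \left(1 + 282\right) + \frac{4 \left(7 \left(-1\right)\right)^{2}}{3} = 282 \cdot 283 + \frac{4 \left(-7\right)^{2}}{3} = 79806 + \frac{4}{3} \cdot 49 = 79806 + \frac{196}{3} = \frac{239614}{3}$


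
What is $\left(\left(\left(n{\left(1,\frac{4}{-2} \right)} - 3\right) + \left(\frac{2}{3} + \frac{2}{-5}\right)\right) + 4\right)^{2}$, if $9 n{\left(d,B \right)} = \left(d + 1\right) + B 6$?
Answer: $\frac{49}{2025} \approx 0.024198$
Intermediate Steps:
$n{\left(d,B \right)} = \frac{1}{9} + \frac{d}{9} + \frac{2 B}{3}$ ($n{\left(d,B \right)} = \frac{\left(d + 1\right) + B 6}{9} = \frac{\left(1 + d\right) + 6 B}{9} = \frac{1 + d + 6 B}{9} = \frac{1}{9} + \frac{d}{9} + \frac{2 B}{3}$)
$\left(\left(\left(n{\left(1,\frac{4}{-2} \right)} - 3\right) + \left(\frac{2}{3} + \frac{2}{-5}\right)\right) + 4\right)^{2} = \left(\left(\left(\left(\frac{1}{9} + \frac{1}{9} \cdot 1 + \frac{2 \frac{4}{-2}}{3}\right) - 3\right) + \left(\frac{2}{3} + \frac{2}{-5}\right)\right) + 4\right)^{2} = \left(\left(\left(\left(\frac{1}{9} + \frac{1}{9} + \frac{2 \cdot 4 \left(- \frac{1}{2}\right)}{3}\right) - 3\right) + \left(2 \cdot \frac{1}{3} + 2 \left(- \frac{1}{5}\right)\right)\right) + 4\right)^{2} = \left(\left(\left(\left(\frac{1}{9} + \frac{1}{9} + \frac{2}{3} \left(-2\right)\right) - 3\right) + \left(\frac{2}{3} - \frac{2}{5}\right)\right) + 4\right)^{2} = \left(\left(\left(\left(\frac{1}{9} + \frac{1}{9} - \frac{4}{3}\right) - 3\right) + \frac{4}{15}\right) + 4\right)^{2} = \left(\left(\left(- \frac{10}{9} - 3\right) + \frac{4}{15}\right) + 4\right)^{2} = \left(\left(- \frac{37}{9} + \frac{4}{15}\right) + 4\right)^{2} = \left(- \frac{173}{45} + 4\right)^{2} = \left(\frac{7}{45}\right)^{2} = \frac{49}{2025}$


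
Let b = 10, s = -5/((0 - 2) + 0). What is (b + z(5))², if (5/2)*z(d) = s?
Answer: 121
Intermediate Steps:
s = 5/2 (s = -5/(-2 + 0) = -5/(-2) = -5*(-½) = 5/2 ≈ 2.5000)
z(d) = 1 (z(d) = (⅖)*(5/2) = 1)
(b + z(5))² = (10 + 1)² = 11² = 121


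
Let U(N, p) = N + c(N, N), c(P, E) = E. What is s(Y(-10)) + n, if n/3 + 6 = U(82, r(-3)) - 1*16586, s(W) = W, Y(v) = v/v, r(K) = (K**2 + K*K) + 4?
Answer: -49283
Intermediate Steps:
r(K) = 4 + 2*K**2 (r(K) = (K**2 + K**2) + 4 = 2*K**2 + 4 = 4 + 2*K**2)
Y(v) = 1
U(N, p) = 2*N (U(N, p) = N + N = 2*N)
n = -49284 (n = -18 + 3*(2*82 - 1*16586) = -18 + 3*(164 - 16586) = -18 + 3*(-16422) = -18 - 49266 = -49284)
s(Y(-10)) + n = 1 - 49284 = -49283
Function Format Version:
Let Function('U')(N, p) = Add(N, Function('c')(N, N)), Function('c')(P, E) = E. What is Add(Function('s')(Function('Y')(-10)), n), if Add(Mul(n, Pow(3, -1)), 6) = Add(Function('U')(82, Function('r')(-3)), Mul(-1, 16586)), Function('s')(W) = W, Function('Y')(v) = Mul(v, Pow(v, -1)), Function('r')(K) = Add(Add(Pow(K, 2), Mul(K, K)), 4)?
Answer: -49283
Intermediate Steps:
Function('r')(K) = Add(4, Mul(2, Pow(K, 2))) (Function('r')(K) = Add(Add(Pow(K, 2), Pow(K, 2)), 4) = Add(Mul(2, Pow(K, 2)), 4) = Add(4, Mul(2, Pow(K, 2))))
Function('Y')(v) = 1
Function('U')(N, p) = Mul(2, N) (Function('U')(N, p) = Add(N, N) = Mul(2, N))
n = -49284 (n = Add(-18, Mul(3, Add(Mul(2, 82), Mul(-1, 16586)))) = Add(-18, Mul(3, Add(164, -16586))) = Add(-18, Mul(3, -16422)) = Add(-18, -49266) = -49284)
Add(Function('s')(Function('Y')(-10)), n) = Add(1, -49284) = -49283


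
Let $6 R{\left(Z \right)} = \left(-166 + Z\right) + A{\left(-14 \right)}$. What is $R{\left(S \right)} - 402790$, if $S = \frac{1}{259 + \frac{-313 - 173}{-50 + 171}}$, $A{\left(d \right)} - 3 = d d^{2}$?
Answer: $- \frac{37326684385}{92559} \approx -4.0327 \cdot 10^{5}$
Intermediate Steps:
$A{\left(d \right)} = 3 + d^{3}$ ($A{\left(d \right)} = 3 + d d^{2} = 3 + d^{3}$)
$S = \frac{121}{30853}$ ($S = \frac{1}{259 - \frac{486}{121}} = \frac{1}{\frac{30853}{121}} = \frac{121}{30853} \approx 0.0039218$)
$R{\left(Z \right)} = - \frac{969}{2} + \frac{Z}{6}$ ($R{\left(Z \right)} = \frac{\left(-166 + Z\right) + \left(3 + \left(-14\right)^{3}\right)}{6} = \frac{\left(-166 + Z\right) + \left(3 - 2744\right)}{6} = \frac{\left(-166 + Z\right) - 2741}{6} = \frac{-2907 + Z}{6} = - \frac{969}{2} + \frac{Z}{6}$)
$R{\left(S \right)} - 402790 = \left(- \frac{969}{2} + \frac{1}{6} \cdot \frac{121}{30853}\right) - 402790 = \left(- \frac{969}{2} + \frac{121}{185118}\right) - 402790 = - \frac{44844775}{92559} - 402790 = - \frac{37326684385}{92559}$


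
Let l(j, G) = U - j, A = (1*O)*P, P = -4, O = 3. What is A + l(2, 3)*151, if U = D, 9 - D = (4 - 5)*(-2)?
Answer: 743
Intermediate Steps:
A = -12 (A = (1*3)*(-4) = 3*(-4) = -12)
D = 7 (D = 9 - (4 - 5)*(-2) = 9 - (-1)*(-2) = 9 - 1*2 = 9 - 2 = 7)
U = 7
l(j, G) = 7 - j
A + l(2, 3)*151 = -12 + (7 - 1*2)*151 = -12 + (7 - 2)*151 = -12 + 5*151 = -12 + 755 = 743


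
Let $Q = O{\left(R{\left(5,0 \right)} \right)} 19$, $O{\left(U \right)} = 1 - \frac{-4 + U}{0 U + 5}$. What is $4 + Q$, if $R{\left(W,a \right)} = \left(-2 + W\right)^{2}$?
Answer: $4$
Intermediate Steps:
$O{\left(U \right)} = \frac{9}{5} - \frac{U}{5}$ ($O{\left(U \right)} = 1 - \frac{-4 + U}{0 + 5} = 1 - \frac{-4 + U}{5} = 1 - \left(-4 + U\right) \frac{1}{5} = 1 - \left(- \frac{4}{5} + \frac{U}{5}\right) = \frac{9}{5} - \frac{U}{5}$)
$Q = 0$ ($Q = \left(\frac{9}{5} - \frac{\left(-2 + 5\right)^{2}}{5}\right) 19 = \left(\frac{9}{5} - \frac{3^{2}}{5}\right) 19 = \left(\frac{9}{5} - \frac{9}{5}\right) 19 = 0 \cdot 19 = 0$)
$4 + Q = 4 + 0 = 4$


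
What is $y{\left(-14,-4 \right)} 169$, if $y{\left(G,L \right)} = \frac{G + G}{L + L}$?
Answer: $\frac{1183}{2} \approx 591.5$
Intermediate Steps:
$y{\left(G,L \right)} = \frac{G}{L}$ ($y{\left(G,L \right)} = \frac{2 G}{2 L} = 2 G \frac{1}{2 L} = \frac{G}{L}$)
$y{\left(-14,-4 \right)} 169 = - \frac{14}{-4} \cdot 169 = \left(-14\right) \left(- \frac{1}{4}\right) 169 = \frac{7}{2} \cdot 169 = \frac{1183}{2}$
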